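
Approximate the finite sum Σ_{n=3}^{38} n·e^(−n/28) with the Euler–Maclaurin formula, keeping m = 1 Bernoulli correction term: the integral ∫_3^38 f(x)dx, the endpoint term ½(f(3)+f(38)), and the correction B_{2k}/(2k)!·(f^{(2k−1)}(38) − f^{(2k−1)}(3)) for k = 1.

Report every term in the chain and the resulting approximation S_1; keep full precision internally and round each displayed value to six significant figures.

Integral: ∫_3^38 x·e^(−x/28) dx = 304.143.
Boundary: ½(f(3) + f(38)) = ½(2.69519 + 9.78102) = 6.23810.
Running total after boundary: 310.381.
k=1: B_{2}/(2)! × [f^{(1)}(38) − f^{(1)}(3)] = 1/12 × (-0.0919268 − 0.802140) = -0.0745056.

S_1 ≈ 310.306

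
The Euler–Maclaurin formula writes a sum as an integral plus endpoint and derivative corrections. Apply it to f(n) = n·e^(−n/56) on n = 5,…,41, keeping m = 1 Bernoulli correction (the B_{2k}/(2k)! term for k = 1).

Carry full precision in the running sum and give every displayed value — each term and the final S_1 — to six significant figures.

S_1 ≈ 524.179

The integral term ∫_5^41 x·e^(−x/56) dx = 512.093.
½[f(5) + f(41)] = ½[4.57292 + 19.7160] = 12.1444.
So far: 524.238.
k=1: B_{2}/(2)! × [f^{(1)}(41) − f^{(1)}(5)] = 1/12 × (0.128806 − 0.832925) = -0.0586765.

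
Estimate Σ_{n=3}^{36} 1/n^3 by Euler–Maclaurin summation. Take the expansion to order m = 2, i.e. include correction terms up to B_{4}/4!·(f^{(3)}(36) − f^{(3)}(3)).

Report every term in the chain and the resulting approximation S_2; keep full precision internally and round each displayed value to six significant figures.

Integral: ∫_3^36 1/x^3 dx = 0.0551698.
Endpoint term: (f(3) + f(36))/2 = (0.0370370 + 2.14335e-05)/2 = 0.0185292.
Integral + boundary = 0.0736990.
Correction k=1: B_{2}/2! · (f^{(1)}(36) − f^{(1)}(3)) = 1/12 · (-1.78612e-06 − (-0.0370370)) = 0.00308627.
After k=1: 0.0767853.
Correction k=2: B_{4}/4! · (f^{(3)}(36) − f^{(3)}(3)) = −1/720 · (-2.75636e-08 − (-0.0823045)) = -0.000114312.

S_2 ≈ 0.0766709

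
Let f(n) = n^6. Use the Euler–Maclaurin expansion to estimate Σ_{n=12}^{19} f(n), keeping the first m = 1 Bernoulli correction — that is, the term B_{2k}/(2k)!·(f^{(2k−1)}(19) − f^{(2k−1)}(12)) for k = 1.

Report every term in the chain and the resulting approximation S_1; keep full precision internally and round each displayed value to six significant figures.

The integral term ∫_12^19 x^6 dx = 1.22577e+08.
Boundary: ½(f(12) + f(19)) = ½(2.98598e+06 + 4.70459e+07) = 2.50159e+07.
So far: 1.47593e+08.
k=1: B_{2}/(2)! × [f^{(1)}(19) − f^{(1)}(12)] = 1/12 × (1.48566e+07 − 1.49299e+06) = 1.11363e+06.

S_1 ≈ 1.48707e+08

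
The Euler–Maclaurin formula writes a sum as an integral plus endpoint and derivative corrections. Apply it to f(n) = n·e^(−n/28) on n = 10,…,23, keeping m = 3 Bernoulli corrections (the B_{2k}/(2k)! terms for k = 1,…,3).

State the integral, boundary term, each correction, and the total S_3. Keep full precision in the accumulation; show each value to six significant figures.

S_3 ≈ 124.938

Integral: ∫_10^23 x·e^(−x/28) dx = 116.413.
Boundary: ½(f(10) + f(23)) = ½(6.99673 + 10.1155) = 8.55610.
So far: 124.969.
Order-1 term: 1/12 · (0.0785362 − 0.449789) = -0.0309378.
Running total after k=1: 124.938.
Order-2 term: −1/720 · (0.00122212 − 0.00235859) = 1.57843e-06.
Running total after k=2: 124.938.
Order-3 term: 1/30240 · (2.98988e-06 − 5.28504e-06) = -7.58980e-11.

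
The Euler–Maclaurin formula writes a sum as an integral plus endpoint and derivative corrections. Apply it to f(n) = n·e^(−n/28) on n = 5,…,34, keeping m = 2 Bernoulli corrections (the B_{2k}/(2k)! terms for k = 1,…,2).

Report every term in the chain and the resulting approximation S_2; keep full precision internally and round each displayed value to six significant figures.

S_2 ≈ 264.513

The integral term ∫_5^34 x·e^(−x/28) dx = 257.436.
Boundary: ½(f(5) + f(34)) = ½(4.18232 + 10.0953) = 7.13884.
Running total after boundary: 264.575.
Correction k=1: B_{2}/2! · (f^{(1)}(34) − f^{(1)}(5)) = 1/12 · (-0.0636261 − 0.687096) = -0.0625602.
Partial sum through k=1: 264.513.
Correction k=2: B_{4}/4! · (f^{(3)}(34) − f^{(3)}(5)) = −1/720 · (0.000676298 − 0.00301024) = 3.24158e-06.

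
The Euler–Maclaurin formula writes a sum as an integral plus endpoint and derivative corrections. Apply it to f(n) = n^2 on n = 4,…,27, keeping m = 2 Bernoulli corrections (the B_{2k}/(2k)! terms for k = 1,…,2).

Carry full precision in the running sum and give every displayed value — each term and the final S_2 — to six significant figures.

S_2 ≈ 6916.00

Integral: ∫_4^27 x^2 dx = 6539.67.
½[f(4) + f(27)] = ½[16.0000 + 729.000] = 372.500.
Integral + boundary = 6912.17.
Correction k=1: B_{2}/2! · (f^{(1)}(27) − f^{(1)}(4)) = 1/12 · (54.0000 − 8.00000) = 3.83333.
Partial sum through k=1: 6916.00.
Correction k=2: B_{4}/4! · (f^{(3)}(27) − f^{(3)}(4)) = −1/720 · (0.00000 − 0.00000) = 0.00000.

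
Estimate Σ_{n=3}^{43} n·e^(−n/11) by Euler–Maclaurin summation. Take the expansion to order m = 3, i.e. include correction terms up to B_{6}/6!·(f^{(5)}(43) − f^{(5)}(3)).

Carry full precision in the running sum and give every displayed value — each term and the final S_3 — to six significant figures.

∫_3^43 x·e^(−x/11) dx evaluates to 105.325.
½[f(3) + f(43)] = ½[2.28390 + 0.862525] = 1.57321.
Integral + boundary = 106.899.
Correction k=1: B_{2}/2! · (f^{(1)}(43) − f^{(1)}(3)) = 1/12 · (-0.0583527 − 0.553673) = -0.0510021.
Partial sum through k=1: 106.848.
Correction k=2: B_{4}/4! · (f^{(3)}(43) − f^{(3)}(3)) = −1/720 · (-0.000150704 − 0.0171593) = 2.40417e-05.
Partial sum through k=2: 106.848.
Correction k=3: B_{6}/6! · (f^{(5)}(43) − f^{(5)}(3)) = 1/30240 · (1.49459e-06 − 0.000245808) = -8.07915e-09.

S_3 ≈ 106.848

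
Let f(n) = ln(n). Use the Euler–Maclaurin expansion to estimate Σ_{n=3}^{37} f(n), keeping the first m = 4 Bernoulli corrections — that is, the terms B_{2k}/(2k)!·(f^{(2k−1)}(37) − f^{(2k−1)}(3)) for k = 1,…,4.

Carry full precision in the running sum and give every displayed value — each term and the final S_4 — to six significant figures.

Integral: ∫_3^37 ln(x) dx = 96.3081.
½[f(3) + f(37)] = ½[1.09861 + 3.61092] = 2.35477.
Running total after boundary: 98.6629.
k=1: B_{2}/(2)! × [f^{(1)}(37) − f^{(1)}(3)] = 1/12 × (0.0270270 − 0.333333) = -0.0255255.
After k=1: 98.6374.
k=2: B_{4}/(4)! × [f^{(3)}(37) − f^{(3)}(3)] = −1/720 × (3.94843e-05 − 0.0740741) = 0.000102826.
After k=2: 98.6375.
k=3: B_{6}/(6)! × [f^{(5)}(37) − f^{(5)}(3)] = 1/30240 × (3.46101e-07 − 0.0987654) = -3.26604e-06.
After k=3: 98.6375.
k=4: B_{8}/(8)! × [f^{(7)}(37) − f^{(7)}(3)] = −1/1209600 × (7.58439e-09 − 0.329218) = 2.72171e-07.

S_4 ≈ 98.6375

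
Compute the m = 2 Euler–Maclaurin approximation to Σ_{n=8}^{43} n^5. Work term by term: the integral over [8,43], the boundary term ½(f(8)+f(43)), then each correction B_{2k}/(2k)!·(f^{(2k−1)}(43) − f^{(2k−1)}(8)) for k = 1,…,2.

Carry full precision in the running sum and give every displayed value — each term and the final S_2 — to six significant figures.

S_2 ≈ 1.12846e+09

∫_8^43 x^5 dx evaluates to 1.05352e+09.
½[f(8) + f(43)] = ½[32768.0 + 1.47008e+08] = 7.35206e+07.
Running total after boundary: 1.12704e+09.
Order-1 term: 1/12 · (1.70940e+07 − 20480.0) = 1.42279e+06.
Partial sum through k=1: 1.12846e+09.
Order-2 term: −1/720 · (110940 − 3840.00) = -148.750.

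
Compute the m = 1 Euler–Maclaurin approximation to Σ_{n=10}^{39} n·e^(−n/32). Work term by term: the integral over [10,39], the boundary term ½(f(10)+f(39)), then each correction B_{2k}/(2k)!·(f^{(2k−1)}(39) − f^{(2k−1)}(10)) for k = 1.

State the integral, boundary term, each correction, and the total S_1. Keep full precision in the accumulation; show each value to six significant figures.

S_1 ≈ 321.064

Integral: ∫_10^39 x·e^(−x/32) dx = 311.689.
Endpoint term: (f(10) + f(39))/2 = (7.31616 + 11.5284)/2 = 9.42227.
Running total after boundary: 321.112.
Order-1 term: 1/12 · (-0.0646624 − 0.502986) = -0.0473040.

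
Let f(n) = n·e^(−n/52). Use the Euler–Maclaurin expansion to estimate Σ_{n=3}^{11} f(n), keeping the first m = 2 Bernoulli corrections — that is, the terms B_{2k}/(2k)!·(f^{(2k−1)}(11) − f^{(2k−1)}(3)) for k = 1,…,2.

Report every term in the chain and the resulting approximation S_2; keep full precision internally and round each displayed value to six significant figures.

S_2 ≈ 54.1239

The integral term ∫_3^11 x·e^(−x/52) dx = 48.2776.
Endpoint term: (f(3) + f(11))/2 = (2.83182 + 8.90272)/2 = 5.86727.
Integral + boundary = 54.1449.
Order-1 term: 1/12 · (0.638132 − 0.889482) = -0.0209459.
Running total after k=1: 54.1239.
Order-2 term: −1/720 · (0.000834618 − 0.00102713) = 2.67379e-07.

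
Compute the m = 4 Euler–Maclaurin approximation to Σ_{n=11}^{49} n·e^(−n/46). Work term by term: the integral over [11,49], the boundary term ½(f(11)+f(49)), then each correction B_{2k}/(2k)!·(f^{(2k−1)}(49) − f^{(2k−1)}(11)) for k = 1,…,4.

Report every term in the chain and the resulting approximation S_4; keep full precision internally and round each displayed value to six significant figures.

S_4 ≈ 570.922

Integral: ∫_11^49 x·e^(−x/46) dx = 558.199.
Endpoint term: (f(11) + f(49))/2 = (8.66043 + 16.8880)/2 = 12.7742.
Running total after boundary: 570.973.
Order-1 term: 1/12 · (-0.0224774 − 0.599042) = -0.0517933.
Partial sum through k=1: 570.922.
Order-2 term: −1/720 · (0.000315136 − 0.00102725) = 9.89050e-07.
Partial sum through k=2: 570.922.
Order-3 term: 1/30240 · (3.02881e-07 − 8.37147e-07) = -1.76676e-11.
Partial sum through k=3: 570.922.
Order-4 term: −1/1209600 · (2.15894e-10 − 5.61827e-10) = 2.85990e-16.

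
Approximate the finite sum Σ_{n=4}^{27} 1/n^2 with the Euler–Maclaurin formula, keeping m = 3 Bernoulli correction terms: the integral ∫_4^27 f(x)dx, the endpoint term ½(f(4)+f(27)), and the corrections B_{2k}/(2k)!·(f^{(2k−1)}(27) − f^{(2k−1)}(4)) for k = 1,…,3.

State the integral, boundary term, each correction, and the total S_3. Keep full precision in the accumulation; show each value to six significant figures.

S_3 ≈ 0.247463

Integral: ∫_4^27 1/x^2 dx = 0.212963.
Endpoint term: (f(4) + f(27))/2 = (0.0625000 + 0.00137174)/2 = 0.0319359.
So far: 0.244899.
Order-1 term: 1/12 · (-0.000101611 − (-0.0312500)) = 0.00259570.
Partial sum through k=1: 0.247495.
Order-2 term: −1/720 · (-1.67260e-06 − (-0.0234375)) = -3.25498e-05.
Partial sum through k=2: 0.247462.
Order-3 term: 1/30240 · (-6.88313e-08 − (-0.0439453)) = 1.45322e-06.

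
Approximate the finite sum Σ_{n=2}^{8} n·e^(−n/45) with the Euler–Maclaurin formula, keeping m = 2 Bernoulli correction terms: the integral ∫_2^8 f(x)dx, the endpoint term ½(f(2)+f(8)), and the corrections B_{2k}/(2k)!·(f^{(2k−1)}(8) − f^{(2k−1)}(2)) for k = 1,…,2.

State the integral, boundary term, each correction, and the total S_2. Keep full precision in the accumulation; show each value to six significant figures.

The integral term ∫_2^8 x·e^(−x/45) dx = 26.5070.
Endpoint term: (f(2) + f(8))/2 = (1.91306 + 6.69703)/2 = 4.30504.
Running total after boundary: 30.8120.
Order-1 term: 1/12 · (0.688306 − 0.914016) = -0.0188092.
Partial sum through k=1: 30.7932.
Order-2 term: −1/720 · (0.00116670 − 0.00139609) = 3.18595e-07.

S_2 ≈ 30.7932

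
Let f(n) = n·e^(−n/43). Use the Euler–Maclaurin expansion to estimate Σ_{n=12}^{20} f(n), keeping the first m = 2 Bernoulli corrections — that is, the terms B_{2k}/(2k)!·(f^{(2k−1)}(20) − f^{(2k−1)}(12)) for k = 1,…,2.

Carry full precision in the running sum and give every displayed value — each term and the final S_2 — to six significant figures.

The integral term ∫_12^20 x·e^(−x/43) dx = 87.6719.
Endpoint term: (f(12) + f(20))/2 = (9.07785 + 12.5612)/2 = 10.8195.
Running total after boundary: 98.4914.
Order-1 term: 1/12 · (0.335940 − 0.545374) = -0.0174529.
Partial sum through k=1: 98.4740.
Order-2 term: −1/720 · (0.000861041 − 0.00111322) = 3.50253e-07.

S_2 ≈ 98.4740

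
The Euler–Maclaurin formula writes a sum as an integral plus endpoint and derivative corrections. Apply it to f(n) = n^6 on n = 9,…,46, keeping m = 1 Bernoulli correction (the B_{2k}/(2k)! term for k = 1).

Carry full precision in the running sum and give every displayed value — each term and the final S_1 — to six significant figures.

S_1 ≈ 6.70993e+10

The integral term ∫_9^46 x^6 dx = 6.22590e+10.
½[f(9) + f(46)] = ½[531441 + 9.47430e+09] = 4.73741e+09.
Running total after boundary: 6.69964e+10.
k=1: B_{2}/(2)! × [f^{(1)}(46) − f^{(1)}(9)] = 1/12 × (1.23578e+09 − 354294) = 1.02952e+08.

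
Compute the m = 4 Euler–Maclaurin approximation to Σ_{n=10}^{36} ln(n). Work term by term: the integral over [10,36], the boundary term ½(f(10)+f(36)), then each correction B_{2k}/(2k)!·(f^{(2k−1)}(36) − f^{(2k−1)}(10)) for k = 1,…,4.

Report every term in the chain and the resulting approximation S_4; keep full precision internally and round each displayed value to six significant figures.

∫_10^36 ln(x) dx evaluates to 79.9808.
½[f(10) + f(36)] = ½[2.30259 + 3.58352] = 2.94305.
Running total after boundary: 82.9239.
Correction k=1: B_{2}/2! · (f^{(1)}(36) − f^{(1)}(10)) = 1/12 · (0.0277778 − 0.100000) = -0.00601852.
Running total after k=1: 82.9179.
Correction k=2: B_{4}/4! · (f^{(3)}(36) − f^{(3)}(10)) = −1/720 · (4.28669e-05 − 0.00200000) = 2.71824e-06.
Running total after k=2: 82.9179.
Correction k=3: B_{6}/6! · (f^{(5)}(36) − f^{(5)}(10)) = 1/30240 · (3.96916e-07 − 0.000240000) = -7.92338e-09.
Running total after k=3: 82.9179.
Correction k=4: B_{8}/8! · (f^{(7)}(36) − f^{(7)}(10)) = −1/1209600 · (9.18787e-09 − 7.20000e-05) = 5.95162e-11.

S_4 ≈ 82.9179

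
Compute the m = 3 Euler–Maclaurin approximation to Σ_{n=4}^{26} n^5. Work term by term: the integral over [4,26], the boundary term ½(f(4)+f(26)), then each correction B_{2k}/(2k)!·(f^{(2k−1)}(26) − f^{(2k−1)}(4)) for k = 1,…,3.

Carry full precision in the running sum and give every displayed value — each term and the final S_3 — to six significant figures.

∫_4^26 x^5 dx evaluates to 5.14853e+07.
Boundary: ½(f(4) + f(26)) = ½(1024.00 + 1.18814e+07) = 5.94120e+06.
Integral + boundary = 5.74265e+07.
Correction k=1: B_{2}/2! · (f^{(1)}(26) − f^{(1)}(4)) = 1/12 · (2.28488e+06 − 1280.00) = 190300.
After k=1: 5.76168e+07.
Correction k=2: B_{4}/4! · (f^{(3)}(26) − f^{(3)}(4)) = −1/720 · (40560.0 − 960.000) = -55.0000.
After k=2: 5.76167e+07.
Correction k=3: B_{6}/6! · (f^{(5)}(26) − f^{(5)}(4)) = 1/30240 · (120.000 − 120.000) = 0.00000.

S_3 ≈ 5.76167e+07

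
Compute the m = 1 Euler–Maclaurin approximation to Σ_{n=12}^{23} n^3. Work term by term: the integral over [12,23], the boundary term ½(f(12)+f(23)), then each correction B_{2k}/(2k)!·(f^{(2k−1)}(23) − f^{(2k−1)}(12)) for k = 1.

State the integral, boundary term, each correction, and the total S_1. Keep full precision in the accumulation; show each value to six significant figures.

∫_12^23 x^3 dx evaluates to 64776.2.
½[f(12) + f(23)] = ½[1728.00 + 12167.0] = 6947.50.
Integral + boundary = 71723.8.
k=1: B_{2}/(2)! × [f^{(1)}(23) − f^{(1)}(12)] = 1/12 × (1587.00 − 432.000) = 96.2500.

S_1 ≈ 71820.0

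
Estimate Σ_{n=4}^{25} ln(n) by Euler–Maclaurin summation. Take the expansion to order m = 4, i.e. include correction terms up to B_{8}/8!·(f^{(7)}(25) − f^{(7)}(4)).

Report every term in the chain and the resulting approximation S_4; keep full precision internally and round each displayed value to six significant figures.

S_4 ≈ 56.2118

The integral term ∫_4^25 ln(x) dx = 53.9267.
½[f(4) + f(25)] = ½[1.38629 + 3.21888] = 2.30259.
So far: 56.2293.
Order-1 term: 1/12 · (0.0400000 − 0.250000) = -0.0175000.
After k=1: 56.2118.
Order-2 term: −1/720 · (0.000128000 − 0.0312500) = 4.32250e-05.
After k=2: 56.2118.
Order-3 term: 1/30240 · (2.45760e-06 − 0.0234375) = -7.74968e-07.
After k=3: 56.2118.
Order-4 term: −1/1209600 · (1.17965e-07 − 0.0439453) = 3.63304e-08.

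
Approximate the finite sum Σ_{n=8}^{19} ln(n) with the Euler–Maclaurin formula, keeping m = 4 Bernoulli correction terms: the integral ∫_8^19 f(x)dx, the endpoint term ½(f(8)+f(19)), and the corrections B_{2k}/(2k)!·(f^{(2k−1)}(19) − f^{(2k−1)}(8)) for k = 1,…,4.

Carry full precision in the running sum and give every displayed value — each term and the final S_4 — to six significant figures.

S_4 ≈ 30.8147

The integral term ∫_8^19 ln(x) dx = 28.3088.
Endpoint term: (f(8) + f(19))/2 = (2.07944 + 2.94444)/2 = 2.51194.
Integral + boundary = 30.8207.
Correction k=1: B_{2}/2! · (f^{(1)}(19) − f^{(1)}(8)) = 1/12 · (0.0526316 − 0.125000) = -0.00603070.
Partial sum through k=1: 30.8147.
Correction k=2: B_{4}/4! · (f^{(3)}(19) − f^{(3)}(8)) = −1/720 · (0.000291588 − 0.00390625) = 5.02036e-06.
Partial sum through k=2: 30.8147.
Correction k=3: B_{6}/6! · (f^{(5)}(19) − f^{(5)}(8)) = 1/30240 · (9.69267e-06 − 0.000732422) = -2.38998e-08.
Partial sum through k=3: 30.8147.
Correction k=4: B_{8}/8! · (f^{(7)}(19) − f^{(7)}(8)) = −1/1209600 · (8.05485e-07 − 0.000343323) = 2.83166e-10.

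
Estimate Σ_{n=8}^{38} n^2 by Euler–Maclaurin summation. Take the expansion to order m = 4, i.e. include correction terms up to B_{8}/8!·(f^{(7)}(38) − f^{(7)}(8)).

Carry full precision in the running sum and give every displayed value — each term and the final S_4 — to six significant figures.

Integral: ∫_8^38 x^2 dx = 18120.0.
Boundary: ½(f(8) + f(38)) = ½(64.0000 + 1444.00) = 754.000.
Integral + boundary = 18874.0.
k=1: B_{2}/(2)! × [f^{(1)}(38) − f^{(1)}(8)] = 1/12 × (76.0000 − 16.0000) = 5.00000.
Partial sum through k=1: 18879.0.
k=2: B_{4}/(4)! × [f^{(3)}(38) − f^{(3)}(8)] = −1/720 × (0.00000 − 0.00000) = 0.00000.
Partial sum through k=2: 18879.0.
k=3: B_{6}/(6)! × [f^{(5)}(38) − f^{(5)}(8)] = 1/30240 × (0.00000 − 0.00000) = 0.00000.
Partial sum through k=3: 18879.0.
k=4: B_{8}/(8)! × [f^{(7)}(38) − f^{(7)}(8)] = −1/1209600 × (0.00000 − 0.00000) = 0.00000.

S_4 ≈ 18879.0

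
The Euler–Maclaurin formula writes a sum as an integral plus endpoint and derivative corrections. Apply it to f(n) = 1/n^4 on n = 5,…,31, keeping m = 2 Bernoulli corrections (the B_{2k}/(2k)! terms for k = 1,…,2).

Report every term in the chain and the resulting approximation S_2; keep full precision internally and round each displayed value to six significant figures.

S_2 ≈ 0.00356054

Integral: ∫_5^31 1/x^4 dx = 0.00265548.
½[f(5) + f(31)] = ½[0.00160000 + 1.08281e-06] = 0.000800541.
Running total after boundary: 0.00345602.
k=1: B_{2}/(2)! × [f^{(1)}(31) − f^{(1)}(5)] = 1/12 × (-1.39718e-07 − (-0.00128000)) = 0.000106655.
Partial sum through k=1: 0.00356267.
k=2: B_{4}/(4)! × [f^{(3)}(31) − f^{(3)}(5)] = −1/720 × (-4.36164e-09 − (-0.00153600)) = -2.13333e-06.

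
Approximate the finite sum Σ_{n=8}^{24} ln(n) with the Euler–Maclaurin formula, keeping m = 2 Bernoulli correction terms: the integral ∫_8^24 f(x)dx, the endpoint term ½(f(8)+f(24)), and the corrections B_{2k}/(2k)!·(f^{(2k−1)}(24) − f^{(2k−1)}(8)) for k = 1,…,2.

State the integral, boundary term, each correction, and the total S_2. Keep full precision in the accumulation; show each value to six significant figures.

Integral: ∫_8^24 ln(x) dx = 43.6378.
Boundary: ½(f(8) + f(24)) = ½(2.07944 + 3.17805) = 2.62875.
Running total after boundary: 46.2665.
Order-1 term: 1/12 · (0.0416667 − 0.125000) = -0.00694444.
Running total after k=1: 46.2596.
Order-2 term: −1/720 · (0.000144676 − 0.00390625) = 5.22441e-06.

S_2 ≈ 46.2596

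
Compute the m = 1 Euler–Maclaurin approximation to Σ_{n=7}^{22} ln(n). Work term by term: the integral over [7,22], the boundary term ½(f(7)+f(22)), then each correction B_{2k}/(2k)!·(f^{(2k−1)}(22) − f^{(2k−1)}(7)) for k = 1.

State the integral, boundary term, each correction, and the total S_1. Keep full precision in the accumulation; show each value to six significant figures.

∫_7^22 ln(x) dx evaluates to 39.3816.
Boundary: ½(f(7) + f(22)) = ½(1.94591 + 3.09104) = 2.51848.
So far: 41.9000.
k=1: B_{2}/(2)! × [f^{(1)}(22) − f^{(1)}(7)] = 1/12 × (0.0454545 − 0.142857) = -0.00811688.

S_1 ≈ 41.8919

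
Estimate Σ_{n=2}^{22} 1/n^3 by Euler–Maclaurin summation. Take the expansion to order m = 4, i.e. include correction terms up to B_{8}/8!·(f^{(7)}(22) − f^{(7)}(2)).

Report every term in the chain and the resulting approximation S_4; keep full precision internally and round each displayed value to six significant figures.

S_4 ≈ 0.201015

Integral: ∫_2^22 1/x^3 dx = 0.123967.
Boundary: ½(f(2) + f(22)) = ½(0.125000 + 9.39144e-05) = 0.0625470.
So far: 0.186514.
k=1: B_{2}/(2)! × [f^{(1)}(22) − f^{(1)}(2)] = 1/12 × (-1.28065e-05 − (-0.187500)) = 0.0156239.
Partial sum through k=1: 0.202138.
k=2: B_{4}/(4)! × [f^{(3)}(22) − f^{(3)}(2)] = −1/720 × (-5.29194e-07 − (-0.937500)) = -0.00130208.
Partial sum through k=2: 0.200836.
k=3: B_{6}/(6)! × [f^{(5)}(22) − f^{(5)}(2)] = 1/30240 × (-4.59218e-08 − (-9.84375)) = 0.000325521.
Partial sum through k=3: 0.201161.
k=4: B_{8}/(8)! × [f^{(7)}(22) − f^{(7)}(2)] = −1/1209600 × (-6.83135e-09 − (-177.188)) = -0.000146484.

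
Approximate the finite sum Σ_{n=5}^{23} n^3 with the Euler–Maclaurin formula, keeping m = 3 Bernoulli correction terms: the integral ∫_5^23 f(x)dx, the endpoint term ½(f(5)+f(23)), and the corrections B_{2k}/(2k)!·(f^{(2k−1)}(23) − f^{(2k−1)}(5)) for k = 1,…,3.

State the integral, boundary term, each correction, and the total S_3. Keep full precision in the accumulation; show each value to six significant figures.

S_3 ≈ 76076.0

∫_5^23 x^3 dx evaluates to 69804.0.
½[f(5) + f(23)] = ½[125.000 + 12167.0] = 6146.00.
Running total after boundary: 75950.0.
Order-1 term: 1/12 · (1587.00 − 75.0000) = 126.000.
After k=1: 76076.0.
Order-2 term: −1/720 · (6.00000 − 6.00000) = 0.00000.
After k=2: 76076.0.
Order-3 term: 1/30240 · (0.00000 − 0.00000) = 0.00000.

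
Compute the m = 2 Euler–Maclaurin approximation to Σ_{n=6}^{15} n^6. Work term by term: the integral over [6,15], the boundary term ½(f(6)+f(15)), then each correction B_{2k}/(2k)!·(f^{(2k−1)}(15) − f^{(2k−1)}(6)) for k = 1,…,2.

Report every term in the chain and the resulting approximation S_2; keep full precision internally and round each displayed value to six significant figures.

S_2 ≈ 3.04624e+07

Integral: ∫_6^15 x^6 dx = 2.43685e+07.
Boundary: ½(f(6) + f(15)) = ½(46656.0 + 1.13906e+07) = 5.71864e+06.
Running total after boundary: 3.00871e+07.
k=1: B_{2}/(2)! × [f^{(1)}(15) − f^{(1)}(6)] = 1/12 × (4.55625e+06 − 46656.0) = 375800.
Running total after k=1: 3.04629e+07.
k=2: B_{4}/(4)! × [f^{(3)}(15) − f^{(3)}(6)] = −1/720 × (405000 − 25920.0) = -526.500.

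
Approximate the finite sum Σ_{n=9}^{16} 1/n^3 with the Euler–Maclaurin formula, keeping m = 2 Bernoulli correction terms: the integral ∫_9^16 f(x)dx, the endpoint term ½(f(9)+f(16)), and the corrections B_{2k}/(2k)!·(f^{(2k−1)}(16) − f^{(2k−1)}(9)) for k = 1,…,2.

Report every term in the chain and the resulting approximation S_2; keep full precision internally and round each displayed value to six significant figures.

S_2 ≈ 0.00506179

∫_9^16 1/x^3 dx evaluates to 0.00421971.
½[f(9) + f(16)] = ½[0.00137174 + 0.000244141] = 0.000807941.
Integral + boundary = 0.00502766.
Order-1 term: 1/12 · (-4.57764e-05 − (-0.000457247)) = 3.42893e-05.
Running total after k=1: 0.00506195.
Order-2 term: −1/720 · (-3.57628e-06 − (-0.000112901)) = -1.51839e-07.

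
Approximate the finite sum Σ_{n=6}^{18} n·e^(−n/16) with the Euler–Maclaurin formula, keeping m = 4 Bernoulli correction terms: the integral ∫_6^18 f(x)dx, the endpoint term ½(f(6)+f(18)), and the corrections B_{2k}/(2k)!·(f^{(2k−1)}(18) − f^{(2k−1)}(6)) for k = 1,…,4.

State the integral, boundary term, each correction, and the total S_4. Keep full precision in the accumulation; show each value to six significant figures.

∫_6^18 x·e^(−x/16) dx evaluates to 65.3149.
½[f(6) + f(18)] = ½[4.12374 + 5.84374] = 4.98374.
Integral + boundary = 70.2986.
Order-1 term: 1/12 · (-0.0405816 − 0.429556) = -0.0391781.
Partial sum through k=1: 70.2594.
Order-2 term: −1/720 · (0.00237783 − 0.00704740) = 6.48552e-06.
Partial sum through k=2: 70.2595.
Order-3 term: 1/30240 · (1.91960e-05 − 4.85033e-05) = -9.69157e-10.
Partial sum through k=3: 70.2595.
Order-4 term: −1/1209600 · (1.13686e-07 − 2.71397e-07) = 1.30383e-13.

S_4 ≈ 70.2595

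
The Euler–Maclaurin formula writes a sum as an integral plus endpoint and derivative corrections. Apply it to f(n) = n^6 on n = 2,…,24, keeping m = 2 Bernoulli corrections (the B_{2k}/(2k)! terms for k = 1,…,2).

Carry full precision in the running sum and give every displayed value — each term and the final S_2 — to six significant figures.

The integral term ∫_2^24 x^6 dx = 6.55210e+08.
Boundary: ½(f(2) + f(24)) = ½(64.0000 + 1.91103e+08) = 9.55515e+07.
Integral + boundary = 7.50762e+08.
Correction k=1: B_{2}/2! · (f^{(1)}(24) − f^{(1)}(2)) = 1/12 · (4.77757e+07 − 192.000) = 3.98130e+06.
Partial sum through k=1: 7.54743e+08.
Correction k=2: B_{4}/4! · (f^{(3)}(24) − f^{(3)}(2)) = −1/720 · (1.65888e+06 − 960.000) = -2302.67.

S_2 ≈ 7.54741e+08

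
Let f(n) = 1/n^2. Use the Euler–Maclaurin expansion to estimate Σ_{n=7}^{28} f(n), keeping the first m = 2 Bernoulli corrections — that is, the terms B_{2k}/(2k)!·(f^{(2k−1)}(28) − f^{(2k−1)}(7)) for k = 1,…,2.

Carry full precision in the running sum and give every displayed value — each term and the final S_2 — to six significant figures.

∫_7^28 1/x^2 dx evaluates to 0.107143.
Boundary: ½(f(7) + f(28)) = ½(0.0204082 + 0.00127551) = 0.0108418.
Running total after boundary: 0.117985.
k=1: B_{2}/(2)! × [f^{(1)}(28) − f^{(1)}(7)] = 1/12 × (-9.11079e-05 − (-0.00583090)) = 0.000478316.
Running total after k=1: 0.118463.
k=2: B_{4}/(4)! × [f^{(3)}(28) − f^{(3)}(7)] = −1/720 × (-1.39451e-06 − (-0.00142798)) = -1.98136e-06.

S_2 ≈ 0.118461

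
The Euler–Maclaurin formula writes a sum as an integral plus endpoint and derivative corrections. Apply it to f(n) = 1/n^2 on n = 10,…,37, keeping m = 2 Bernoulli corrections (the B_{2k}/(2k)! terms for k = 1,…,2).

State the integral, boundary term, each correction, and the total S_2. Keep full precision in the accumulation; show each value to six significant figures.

S_2 ≈ 0.0785012

The integral term ∫_10^37 1/x^2 dx = 0.0729730.
Endpoint term: (f(10) + f(37))/2 = (0.0100000 + 0.000730460)/2 = 0.00536523.
So far: 0.0783382.
Order-1 term: 1/12 · (-3.94843e-05 − (-0.00200000)) = 0.000163376.
Running total after k=1: 0.0785016.
Order-2 term: −1/720 · (-3.46101e-07 − (-0.000240000)) = -3.32853e-07.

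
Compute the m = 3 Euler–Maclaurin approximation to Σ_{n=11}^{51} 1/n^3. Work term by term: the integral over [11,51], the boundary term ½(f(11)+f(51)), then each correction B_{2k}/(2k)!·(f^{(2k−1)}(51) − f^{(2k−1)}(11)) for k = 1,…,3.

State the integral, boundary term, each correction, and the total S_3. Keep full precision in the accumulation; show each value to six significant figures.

S_3 ≈ 0.00433642

∫_11^51 1/x^3 dx evaluates to 0.00394000.
½[f(11) + f(51)] = ½[0.000751315 + 7.53858e-06] = 0.000379427.
Integral + boundary = 0.00431942.
Correction k=1: B_{2}/2! · (f^{(1)}(51) − f^{(1)}(11)) = 1/12 · (-4.43446e-07 − (-0.000204904)) = 1.70384e-05.
After k=1: 0.00433646.
Correction k=2: B_{4}/4! · (f^{(3)}(51) − f^{(3)}(11)) = −1/720 · (-3.40981e-09 − (-3.38684e-05)) = -4.70348e-08.
After k=2: 0.00433642.
Correction k=3: B_{6}/6! · (f^{(5)}(51) − f^{(5)}(11)) = 1/30240 · (-5.50604e-11 − (-1.17560e-05)) = 3.88754e-10.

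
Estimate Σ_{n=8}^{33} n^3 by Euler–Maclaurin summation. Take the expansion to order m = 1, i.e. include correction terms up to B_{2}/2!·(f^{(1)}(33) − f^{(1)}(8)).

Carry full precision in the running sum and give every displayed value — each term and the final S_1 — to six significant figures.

S_1 ≈ 313937

The integral term ∫_8^33 x^3 dx = 295456.
½[f(8) + f(33)] = ½[512.000 + 35937.0] = 18224.5.
Integral + boundary = 313681.
Correction k=1: B_{2}/2! · (f^{(1)}(33) − f^{(1)}(8)) = 1/12 · (3267.00 − 192.000) = 256.250.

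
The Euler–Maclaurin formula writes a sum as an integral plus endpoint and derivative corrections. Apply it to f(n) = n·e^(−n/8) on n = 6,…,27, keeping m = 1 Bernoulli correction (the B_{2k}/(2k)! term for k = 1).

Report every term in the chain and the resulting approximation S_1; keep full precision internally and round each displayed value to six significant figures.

∫_6^27 x·e^(−x/8) dx evaluates to 43.3240.
½[f(6) + f(27)] = ½[2.83420 + 0.923889] = 1.87904.
So far: 45.2030.
Order-1 term: 1/12 · (-0.0812680 − 0.118092) = -0.0166133.

S_1 ≈ 45.1864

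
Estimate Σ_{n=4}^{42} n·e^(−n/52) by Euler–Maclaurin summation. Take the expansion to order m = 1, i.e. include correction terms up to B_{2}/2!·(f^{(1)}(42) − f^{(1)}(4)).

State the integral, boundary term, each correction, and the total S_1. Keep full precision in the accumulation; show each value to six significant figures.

Integral: ∫_4^42 x·e^(−x/52) dx = 516.909.
½[f(4) + f(42)] = ½[3.70384 + 18.7272] = 11.2155.
So far: 528.124.
Correction k=1: B_{2}/2! · (f^{(1)}(42) − f^{(1)}(4)) = 1/12 · (0.0857473 − 0.854733) = -0.0640822.

S_1 ≈ 528.060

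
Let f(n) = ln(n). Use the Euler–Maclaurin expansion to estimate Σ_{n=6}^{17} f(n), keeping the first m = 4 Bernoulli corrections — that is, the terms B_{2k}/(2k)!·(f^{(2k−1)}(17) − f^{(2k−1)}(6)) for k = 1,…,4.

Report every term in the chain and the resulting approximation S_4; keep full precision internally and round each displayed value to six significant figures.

S_4 ≈ 28.7176

The integral term ∫_6^17 ln(x) dx = 26.4141.
Boundary: ½(f(6) + f(17)) = ½(1.79176 + 2.83321) = 2.31249.
Running total after boundary: 28.7266.
k=1: B_{2}/(2)! × [f^{(1)}(17) − f^{(1)}(6)] = 1/12 × (0.0588235 − 0.166667) = -0.00898693.
Partial sum through k=1: 28.7176.
k=2: B_{4}/(4)! × [f^{(3)}(17) − f^{(3)}(6)] = −1/720 × (0.000407083 − 0.00925926) = 1.22947e-05.
Partial sum through k=2: 28.7176.
k=3: B_{6}/(6)! × [f^{(5)}(17) − f^{(5)}(6)] = 1/30240 × (1.69031e-05 − 0.00308642) = -1.01505e-07.
Partial sum through k=3: 28.7176.
k=4: B_{8}/(8)! × [f^{(7)}(17) − f^{(7)}(6)] = −1/1209600 × (1.75465e-06 − 0.00257202) = 2.12489e-09.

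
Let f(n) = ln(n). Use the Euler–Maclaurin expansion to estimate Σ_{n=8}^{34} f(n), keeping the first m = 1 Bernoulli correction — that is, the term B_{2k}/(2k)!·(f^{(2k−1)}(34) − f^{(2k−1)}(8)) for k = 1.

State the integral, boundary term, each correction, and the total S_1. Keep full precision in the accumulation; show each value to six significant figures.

S_1 ≈ 80.0557

The integral term ∫_8^34 ln(x) dx = 77.2607.
Endpoint term: (f(8) + f(34))/2 = (2.07944 + 3.52636)/2 = 2.80290.
Running total after boundary: 80.0636.
Order-1 term: 1/12 · (0.0294118 − 0.125000) = -0.00796569.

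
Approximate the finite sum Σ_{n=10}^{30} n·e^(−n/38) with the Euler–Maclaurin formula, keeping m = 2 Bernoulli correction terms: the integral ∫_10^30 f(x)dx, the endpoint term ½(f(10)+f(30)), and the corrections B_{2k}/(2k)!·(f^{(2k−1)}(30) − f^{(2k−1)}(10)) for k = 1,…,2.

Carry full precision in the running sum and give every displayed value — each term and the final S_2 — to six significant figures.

S_2 ≈ 239.227

The integral term ∫_10^30 x·e^(−x/38) dx = 228.611.
Endpoint term: (f(10) + f(30))/2 = (7.68621 + 13.6225)/2 = 10.6544.
Running total after boundary: 239.266.
Correction k=1: B_{2}/2! · (f^{(1)}(30) − f^{(1)}(10)) = 1/12 · (0.0955966 − 0.566352) = -0.0392296.
After k=1: 239.227.
Correction k=2: B_{4}/4! · (f^{(3)}(30) − f^{(3)}(10)) = −1/720 · (0.000695127 − 0.00145678) = 1.05785e-06.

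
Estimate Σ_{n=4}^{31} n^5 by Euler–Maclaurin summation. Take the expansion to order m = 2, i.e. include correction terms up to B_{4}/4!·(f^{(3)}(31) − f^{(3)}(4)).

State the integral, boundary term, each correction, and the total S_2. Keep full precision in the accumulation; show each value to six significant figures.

Integral: ∫_4^31 x^5 dx = 1.47917e+08.
Boundary: ½(f(4) + f(31)) = ½(1024.00 + 2.86292e+07) = 1.43151e+07.
So far: 1.62232e+08.
Order-1 term: 1/12 · (4.61760e+06 − 1280.00) = 384694.
After k=1: 1.62616e+08.
Order-2 term: −1/720 · (57660.0 − 960.000) = -78.7500.

S_2 ≈ 1.62616e+08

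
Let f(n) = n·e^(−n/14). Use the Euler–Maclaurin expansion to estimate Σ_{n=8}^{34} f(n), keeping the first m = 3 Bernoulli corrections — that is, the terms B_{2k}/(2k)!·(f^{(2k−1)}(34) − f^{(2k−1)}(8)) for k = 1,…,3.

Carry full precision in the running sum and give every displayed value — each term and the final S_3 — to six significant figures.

S_3 ≈ 118.415

∫_8^34 x·e^(−x/14) dx evaluates to 114.688.
Boundary: ½(f(8) + f(34)) = ½(4.51774 + 2.99753) = 3.75764.
Running total after boundary: 118.445.
Correction k=1: B_{2}/2! · (f^{(1)}(34) − f^{(1)}(8)) = 1/12 · (-0.125947 − 0.242022) = -0.0306641.
After k=1: 118.415.
Correction k=2: B_{4}/4! · (f^{(3)}(34) − f^{(3)}(8)) = −1/720 · (0.000257034 − 0.00699724) = 9.36139e-06.
After k=2: 118.415.
Correction k=3: B_{6}/6! · (f^{(5)}(34) − f^{(5)}(8)) = 1/30240 · (5.90129e-06 − 6.51003e-05) = -1.95764e-09.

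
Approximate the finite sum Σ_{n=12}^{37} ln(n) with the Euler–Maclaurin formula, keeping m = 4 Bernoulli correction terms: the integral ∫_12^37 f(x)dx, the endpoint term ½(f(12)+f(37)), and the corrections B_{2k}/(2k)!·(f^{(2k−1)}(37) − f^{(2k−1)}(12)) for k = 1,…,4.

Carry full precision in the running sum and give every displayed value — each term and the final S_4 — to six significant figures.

∫_12^37 ln(x) dx evaluates to 78.7851.
½[f(12) + f(37)] = ½[2.48491 + 3.61092] = 3.04791.
Integral + boundary = 81.8330.
k=1: B_{2}/(2)! × [f^{(1)}(37) − f^{(1)}(12)] = 1/12 × (0.0270270 − 0.0833333) = -0.00469219.
Partial sum through k=1: 81.8283.
k=2: B_{4}/(4)! × [f^{(3)}(37) − f^{(3)}(12)] = −1/720 × (3.94843e-05 − 0.00115741) = 1.55267e-06.
Partial sum through k=2: 81.8283.
k=3: B_{6}/(6)! × [f^{(5)}(37) − f^{(5)}(12)] = 1/30240 × (3.46101e-07 − 9.64506e-05) = -3.17806e-09.
Partial sum through k=3: 81.8283.
k=4: B_{8}/(8)! × [f^{(7)}(37) − f^{(7)}(12)] = −1/1209600 × (7.58439e-09 − 2.00939e-05) = 1.66057e-11.

S_4 ≈ 81.8283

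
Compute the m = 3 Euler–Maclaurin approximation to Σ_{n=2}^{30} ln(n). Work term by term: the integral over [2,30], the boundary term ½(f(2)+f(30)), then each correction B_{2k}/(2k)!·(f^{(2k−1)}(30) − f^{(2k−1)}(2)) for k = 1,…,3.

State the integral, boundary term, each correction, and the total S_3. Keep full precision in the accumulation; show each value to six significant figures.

Integral: ∫_2^30 ln(x) dx = 72.6496.
Boundary: ½(f(2) + f(30)) = ½(0.693147 + 3.40120) = 2.04717.
Integral + boundary = 74.6968.
k=1: B_{2}/(2)! × [f^{(1)}(30) − f^{(1)}(2)] = 1/12 × (0.0333333 − 0.500000) = -0.0388889.
After k=1: 74.6579.
k=2: B_{4}/(4)! × [f^{(3)}(30) − f^{(3)}(2)] = −1/720 × (7.40741e-05 − 0.250000) = 0.000347119.
After k=2: 74.6583.
k=3: B_{6}/(6)! × [f^{(5)}(30) − f^{(5)}(2)] = 1/30240 × (9.87654e-07 − 0.750000) = -2.48016e-05.

S_3 ≈ 74.6582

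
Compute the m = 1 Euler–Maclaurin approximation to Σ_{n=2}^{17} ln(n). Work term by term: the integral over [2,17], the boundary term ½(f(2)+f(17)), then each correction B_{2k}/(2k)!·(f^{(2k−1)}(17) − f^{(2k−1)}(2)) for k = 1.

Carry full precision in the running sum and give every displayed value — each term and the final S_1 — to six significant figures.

The integral term ∫_2^17 ln(x) dx = 31.7783.
½[f(2) + f(17)] = ½[0.693147 + 2.83321] = 1.76318.
So far: 33.5415.
Correction k=1: B_{2}/2! · (f^{(1)}(17) − f^{(1)}(2)) = 1/12 · (0.0588235 − 0.500000) = -0.0367647.

S_1 ≈ 33.5047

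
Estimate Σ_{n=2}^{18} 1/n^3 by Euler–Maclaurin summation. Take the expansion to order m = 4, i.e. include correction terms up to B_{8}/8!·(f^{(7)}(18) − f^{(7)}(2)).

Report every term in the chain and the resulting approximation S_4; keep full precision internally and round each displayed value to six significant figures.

The integral term ∫_2^18 1/x^3 dx = 0.123457.
Boundary: ½(f(2) + f(18)) = ½(0.125000 + 0.000171468) = 0.0625857.
Running total after boundary: 0.186043.
Correction k=1: B_{2}/2! · (f^{(1)}(18) − f^{(1)}(2)) = 1/12 · (-2.85780e-05 − (-0.187500)) = 0.0156226.
Running total after k=1: 0.201665.
Correction k=2: B_{4}/4! · (f^{(3)}(18) − f^{(3)}(2)) = −1/720 · (-1.76407e-06 − (-0.937500)) = -0.00130208.
Running total after k=2: 0.200363.
Correction k=3: B_{6}/6! · (f^{(5)}(18) − f^{(5)}(2)) = 1/30240 · (-2.28676e-07 − (-9.84375)) = 0.000325521.
Running total after k=3: 0.200689.
Correction k=4: B_{8}/8! · (f^{(7)}(18) − f^{(7)}(2)) = −1/1209600 · (-5.08169e-08 − (-177.188)) = -0.000146484.

S_4 ≈ 0.200542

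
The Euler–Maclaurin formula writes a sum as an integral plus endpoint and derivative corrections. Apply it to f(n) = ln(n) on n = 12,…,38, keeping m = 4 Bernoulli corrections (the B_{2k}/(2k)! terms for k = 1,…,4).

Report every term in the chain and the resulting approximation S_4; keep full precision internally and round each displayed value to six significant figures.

The integral term ∫_12^38 ln(x) dx = 82.4094.
Endpoint term: (f(12) + f(38))/2 = (2.48491 + 3.63759)/2 = 3.06125.
Running total after boundary: 85.4706.
Order-1 term: 1/12 · (0.0263158 − 0.0833333) = -0.00475146.
Partial sum through k=1: 85.4659.
Order-2 term: −1/720 · (3.64485e-05 − 0.00115741) = 1.55689e-06.
Partial sum through k=2: 85.4659.
Order-3 term: 1/30240 · (3.02896e-07 − 9.64506e-05) = -3.17949e-09.
Partial sum through k=3: 85.4659.
Order-4 term: −1/1209600 · (6.29285e-09 − 2.00939e-05) = 1.66068e-11.

S_4 ≈ 85.4659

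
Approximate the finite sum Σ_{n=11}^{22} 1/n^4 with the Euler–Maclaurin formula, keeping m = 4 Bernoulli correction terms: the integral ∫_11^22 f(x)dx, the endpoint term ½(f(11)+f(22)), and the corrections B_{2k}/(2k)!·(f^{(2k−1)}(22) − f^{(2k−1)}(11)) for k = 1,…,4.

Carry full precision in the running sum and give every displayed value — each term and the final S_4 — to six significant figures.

S_4 ≈ 0.000257415

Integral: ∫_11^22 1/x^4 dx = 0.000219133.
Endpoint term: (f(11) + f(22))/2 = (6.83013e-05 + 4.26883e-06)/2 = 3.62851e-05.
Integral + boundary = 0.000255419.
Order-1 term: 1/12 · (-7.76152e-07 − (-2.48369e-05)) = 2.00506e-06.
After k=1: 0.000257424.
Order-2 term: −1/720 · (-4.81086e-08 − (-6.15790e-06)) = -8.48582e-09.
After k=2: 0.000257415.
Order-3 term: 1/30240 · (-5.56628e-09 − (-2.84994e-06)) = 9.40598e-11.
After k=3: 0.000257415.
Order-4 term: −1/1209600 · (-1.03505e-09 − (-2.11979e-06)) = -1.75161e-12.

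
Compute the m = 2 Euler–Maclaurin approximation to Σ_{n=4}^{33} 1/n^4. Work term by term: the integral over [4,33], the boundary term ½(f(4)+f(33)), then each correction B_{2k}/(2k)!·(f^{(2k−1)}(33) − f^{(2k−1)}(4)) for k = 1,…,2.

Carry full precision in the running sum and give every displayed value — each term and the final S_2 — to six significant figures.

∫_4^33 1/x^4 dx evaluates to 0.00519906.
½[f(4) + f(33)] = ½[0.00390625 + 8.43226e-07] = 0.00195355.
So far: 0.00715260.
Correction k=1: B_{2}/2! · (f^{(1)}(33) − f^{(1)}(4)) = 1/12 · (-1.02209e-07 − (-0.00390625)) = 0.000325512.
Running total after k=1: 0.00747812.
Correction k=2: B_{4}/4! · (f^{(3)}(33) − f^{(3)}(4)) = −1/720 · (-2.81568e-09 − (-0.00732422)) = -1.01725e-05.

S_2 ≈ 0.00746794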